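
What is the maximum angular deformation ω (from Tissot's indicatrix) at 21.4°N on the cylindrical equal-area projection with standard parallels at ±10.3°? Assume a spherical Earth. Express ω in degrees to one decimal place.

A cylindrical equal-area projection with standard parallel φ₀ has meridian scale h = cos φ / cos φ₀ and parallel scale k = cos φ₀ / cos φ (so areas are preserved, h·k = 1).
At 21.4°: h = 0.9463, k = 1.057; principal scales a = 1.057, b = 0.9463.
sin(ω/2) = (a − b)/(a + b) = 0.1104/2.003 = 0.05513, so ω = 2 arcsin(0.05513) ≈ 6.3°.

6.3°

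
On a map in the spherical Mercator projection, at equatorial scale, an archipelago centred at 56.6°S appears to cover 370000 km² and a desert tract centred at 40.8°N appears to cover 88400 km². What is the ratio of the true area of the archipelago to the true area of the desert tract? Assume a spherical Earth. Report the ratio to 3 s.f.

2.21

On Mercator the areal scale is sec²φ, so true area = apparent × cos²φ.
True area of archipelago: 370000 × cos²(56.6°) = 370000 × 0.3030 = 112100 km².
True area of desert tract: 88400 × cos²(40.8°) = 88400 × 0.5730 = 50660 km².
Ratio = 112100 / 50660 ≈ 2.21.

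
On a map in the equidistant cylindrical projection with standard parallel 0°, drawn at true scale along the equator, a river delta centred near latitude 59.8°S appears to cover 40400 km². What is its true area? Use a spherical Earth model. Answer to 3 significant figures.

20300 km²

In the plate carrée (x = Rλ, y = Rφ), meridians are true-scale (h = 1) and parallels are stretched by k = sec φ.
Areal scale = h·k = 1 × sec φ; at 59.8°, h = 1.000, k = 1.988, so h·k = 1.988.
True area = apparent / (areal scale) = 40400 / 1.988 ≈ 20300 km².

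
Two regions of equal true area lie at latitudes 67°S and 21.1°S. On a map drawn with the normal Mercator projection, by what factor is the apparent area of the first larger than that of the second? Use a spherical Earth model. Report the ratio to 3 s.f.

5.70

On Mercator, area is exaggerated by sec²φ = 1/cos²φ.
At 67°: sec²(67°) = 1/0.3907² = 6.550.
At 21.1°: sec²(21.1°) = 1/0.9330² = 1.149.
Ratio = 6.550/1.149 = cos²(21.1°)/cos²(67°) ≈ 5.70.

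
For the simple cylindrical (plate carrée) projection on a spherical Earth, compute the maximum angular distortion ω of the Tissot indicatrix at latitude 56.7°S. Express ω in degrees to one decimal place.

33.9°

In the plate carrée (x = Rλ, y = Rφ), meridians are true-scale (h = 1) and parallels are stretched by k = sec φ.
At 56.7°: h = 1.000, k = 1.821; principal scales a = 1.821, b = 1.000.
sin(ω/2) = (a − b)/(a + b) = 0.8214/2.821 = 0.2911, so ω = 2 arcsin(0.2911) ≈ 33.9°.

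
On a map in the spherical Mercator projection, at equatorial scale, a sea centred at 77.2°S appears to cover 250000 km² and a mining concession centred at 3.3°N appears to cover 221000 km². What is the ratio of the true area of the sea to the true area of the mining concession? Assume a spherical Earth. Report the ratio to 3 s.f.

0.0557

On Mercator the areal scale is sec²φ, so true area = apparent × cos²φ.
True area of sea: 250000 × cos²(77.2°) = 250000 × 0.04908 = 12270 km².
True area of mining concession: 221000 × cos²(3.3°) = 221000 × 0.9967 = 220300 km².
Ratio = 12270 / 220300 ≈ 0.0557.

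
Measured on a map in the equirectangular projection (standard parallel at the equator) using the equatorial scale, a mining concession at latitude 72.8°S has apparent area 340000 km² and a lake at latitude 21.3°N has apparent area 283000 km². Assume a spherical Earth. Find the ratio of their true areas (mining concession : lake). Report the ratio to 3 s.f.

0.381

Plate carrée has h = 1 and k = sec φ, giving areal scale sec φ; true area = (apparent area) · cos φ.
True area of mining concession: 340000 × cos(72.8°) = 340000 × 0.2957 = 100500 km².
True area of lake: 283000 × cos(21.3°) = 283000 × 0.9317 = 263700 km².
Ratio = 100500 / 263700 ≈ 0.381.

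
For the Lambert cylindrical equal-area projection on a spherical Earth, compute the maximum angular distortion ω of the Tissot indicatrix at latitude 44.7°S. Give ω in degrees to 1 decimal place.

38.4°

The Lambert cylindrical equal-area projection is the cylindrical equal-area projection with its standard parallel at the equator (φ₀ = 0). For cylindrical equal-area with standard parallel φ₀, h = cos φ / cos φ₀ and k = cos φ₀ / cos φ, so h·k = 1.
At 44.7°: h = 0.7108, k = 1.407; principal scales a = 1.407, b = 0.7108.
sin(ω/2) = (a − b)/(a + b) = 0.6961/2.118 = 0.3287, so ω = 2 arcsin(0.3287) ≈ 38.4°.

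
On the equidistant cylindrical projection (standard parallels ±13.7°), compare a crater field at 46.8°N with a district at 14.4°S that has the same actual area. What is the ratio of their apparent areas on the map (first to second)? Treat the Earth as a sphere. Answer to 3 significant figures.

The equidistant cylindrical projection with φ₀ = 13.7° has h = 1 (meridians true) and k = cos φ₀ / cos φ along parallels.
Areal scale at 46.8°: h·k = 1.000 × 1.419 = 1.419.
Areal scale at 14.4°: h·k = 1.000 × 1.003 = 1.003.
Ratio = 1.419/1.003 ≈ 1.41.

1.41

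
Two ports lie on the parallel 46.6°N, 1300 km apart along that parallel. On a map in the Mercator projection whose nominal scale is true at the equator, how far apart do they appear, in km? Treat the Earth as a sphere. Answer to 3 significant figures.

Mercator is conformal, so the point scale is isotropic: h = k = sec φ = 1/cos φ.
Along the parallel, k = sec 46.6° = 1/0.6871 = 1.455.
Map distance = 1300 × 1.455 ≈ 1890 km.

1890 km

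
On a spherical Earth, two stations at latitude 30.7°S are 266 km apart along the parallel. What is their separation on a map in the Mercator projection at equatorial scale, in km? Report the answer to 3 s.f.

309 km

The Mercator projection is conformal; its linear scale factor is the same in every direction and equals sec φ = 1/cos φ.
Along the parallel, k = sec 30.7° = 1/0.8599 = 1.163.
Map distance = 266 × 1.163 ≈ 309 km.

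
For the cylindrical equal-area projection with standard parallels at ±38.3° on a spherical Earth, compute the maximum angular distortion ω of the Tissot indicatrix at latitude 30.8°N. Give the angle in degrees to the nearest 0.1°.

A cylindrical equal-area projection with standard parallel φ₀ has meridian scale h = cos φ / cos φ₀ and parallel scale k = cos φ₀ / cos φ (so areas are preserved, h·k = 1).
At 30.8°: h = 1.095, k = 0.9136; principal scales a = 1.095, b = 0.9136.
sin(ω/2) = (a − b)/(a + b) = 0.1809/2.008 = 0.09008, so ω = 2 arcsin(0.09008) ≈ 10.3°.

10.3°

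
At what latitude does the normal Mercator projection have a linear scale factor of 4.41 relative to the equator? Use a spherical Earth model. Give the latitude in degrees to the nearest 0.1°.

Mercator scale is k = sec φ = 1/cos φ.
1/cos φ = 4.41  ⇒  cos φ = 0.2268  ⇒  φ = arccos(0.2268) ≈ 76.9°.

76.9°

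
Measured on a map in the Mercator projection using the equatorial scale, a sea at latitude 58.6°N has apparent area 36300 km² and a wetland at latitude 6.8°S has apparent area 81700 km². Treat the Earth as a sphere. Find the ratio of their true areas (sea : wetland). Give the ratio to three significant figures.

0.122

On Mercator the areal scale is sec²φ, so true area = apparent × cos²φ.
True area of sea: 36300 × cos²(58.6°) = 36300 × 0.2715 = 9854 km².
True area of wetland: 81700 × cos²(6.8°) = 81700 × 0.9860 = 80550 km².
Ratio = 9854 / 80550 ≈ 0.122.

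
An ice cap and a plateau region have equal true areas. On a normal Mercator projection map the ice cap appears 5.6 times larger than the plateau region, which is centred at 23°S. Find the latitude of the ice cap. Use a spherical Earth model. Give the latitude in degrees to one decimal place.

67.1°

For equal true areas on Mercator, apparent areas scale as sec²φ, so the ratio is cos²φ₂ / cos²φ₁.
cos²φ₂ / cos²φ₁ = 5.6  ⇒  cos φ₁ = cos 23° / √5.6 = 0.9205/2.366 = 0.3890.
φ₁ = arccos(0.3890) ≈ 67.1°.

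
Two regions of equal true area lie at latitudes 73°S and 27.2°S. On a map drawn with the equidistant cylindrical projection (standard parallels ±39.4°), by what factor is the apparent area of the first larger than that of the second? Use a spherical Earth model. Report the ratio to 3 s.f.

3.04

With standard parallel φ₀ = 39.4°, the equirectangular projection gives x = Rλ cos φ₀, y = Rφ, so h = 1 and k = cos 39.4° / cos φ.
Areal scale at 73°: h·k = 1.000 × 2.643 = 2.643.
Areal scale at 27.2°: h·k = 1.000 × 0.8688 = 0.8688.
Ratio = 2.643/0.8688 ≈ 3.04.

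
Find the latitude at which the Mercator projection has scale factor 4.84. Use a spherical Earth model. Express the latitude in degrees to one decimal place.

Mercator scale is k = sec φ = 1/cos φ.
1/cos φ = 4.84  ⇒  cos φ = 0.2066  ⇒  φ = arccos(0.2066) ≈ 78.1°.

78.1°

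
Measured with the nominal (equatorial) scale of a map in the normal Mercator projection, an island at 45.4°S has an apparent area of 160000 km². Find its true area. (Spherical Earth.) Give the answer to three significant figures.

78900 km²

The Mercator projection is conformal; its linear scale factor is the same in every direction and equals sec φ = 1/cos φ.
Areal scale = k² = sec²φ = 1/cos²(45.4°) = 1/0.7022² = 2.028.
True area = apparent / (areal scale) = 160000 / 2.028 ≈ 78900 km².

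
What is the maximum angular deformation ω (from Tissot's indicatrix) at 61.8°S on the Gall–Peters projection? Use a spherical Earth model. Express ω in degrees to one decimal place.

45.0°

The Gall–Peters projection is cylindrical equal-area with φ₀ = 45°. A cylindrical equal-area projection with standard parallel φ₀ has meridian scale h = cos φ / cos φ₀ and parallel scale k = cos φ₀ / cos φ (so areas are preserved, h·k = 1).
At 61.8°: h = 0.6683, k = 1.496; principal scales a = 1.496, b = 0.6683.
sin(ω/2) = (a − b)/(a + b) = 0.8281/2.165 = 0.3825, so ω = 2 arcsin(0.3825) ≈ 45.0°.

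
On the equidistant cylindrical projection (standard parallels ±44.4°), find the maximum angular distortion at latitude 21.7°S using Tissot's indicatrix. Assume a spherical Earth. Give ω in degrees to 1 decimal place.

15.0°

The equidistant cylindrical projection with φ₀ = 44.4° has h = 1 (meridians true) and k = cos φ₀ / cos φ along parallels.
At 21.7°: h = 1.000, k = 0.7690; principal scales a = 1.000, b = 0.7690.
sin(ω/2) = (a − b)/(a + b) = 0.2310/1.769 = 0.1306, so ω = 2 arcsin(0.1306) ≈ 15.0°.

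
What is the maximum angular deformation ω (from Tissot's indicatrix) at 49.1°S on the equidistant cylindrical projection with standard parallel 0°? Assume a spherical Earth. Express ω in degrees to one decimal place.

24.1°

For the equirectangular projection with φ₀ = 0 (plate carrée), h = 1 along meridians and k = sec φ along parallels.
At 49.1°: h = 1.000, k = 1.527; principal scales a = 1.527, b = 1.000.
sin(ω/2) = (a − b)/(a + b) = 0.5273/2.527 = 0.2086, so ω = 2 arcsin(0.2086) ≈ 24.1°.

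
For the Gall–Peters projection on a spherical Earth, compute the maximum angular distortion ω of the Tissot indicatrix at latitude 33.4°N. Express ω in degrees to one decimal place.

18.9°

The Gall–Peters projection is cylindrical equal-area with φ₀ = 45°. Cylindrical equal-area (φ₀ = 45°): h = cos φ / cos 45° along meridians, k = cos 45° / cos φ along parallels; h·k = 1.
At 33.4°: h = 1.181, k = 0.8470; principal scales a = 1.181, b = 0.8470.
sin(ω/2) = (a − b)/(a + b) = 0.3337/2.028 = 0.1646, so ω = 2 arcsin(0.1646) ≈ 18.9°.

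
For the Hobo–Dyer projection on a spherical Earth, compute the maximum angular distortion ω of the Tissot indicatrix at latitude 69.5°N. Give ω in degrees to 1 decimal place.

The Hobo–Dyer projection is cylindrical equal-area with φ₀ = 37.5°. For cylindrical equal-area with standard parallel φ₀, h = cos φ / cos φ₀ and k = cos φ₀ / cos φ, so h·k = 1.
At 69.5°: h = 0.4414, k = 2.265; principal scales a = 2.265, b = 0.4414.
sin(ω/2) = (a − b)/(a + b) = 1.824/2.707 = 0.6738, so ω = 2 arcsin(0.6738) ≈ 84.7°.

84.7°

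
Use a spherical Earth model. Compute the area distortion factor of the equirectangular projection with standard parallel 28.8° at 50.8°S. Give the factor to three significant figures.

1.39

The equidistant cylindrical projection with φ₀ = 28.8° has h = 1 (meridians true) and k = cos φ₀ / cos φ along parallels.
Areal scale = h·k = 1 × cos φ₀ / cos φ; at 50.8°, h = 1.000, k = 1.386, so h·k = 1.386.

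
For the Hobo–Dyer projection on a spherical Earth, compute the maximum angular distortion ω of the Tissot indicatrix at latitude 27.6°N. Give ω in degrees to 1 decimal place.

12.7°

Hobo–Dyer is a cylindrical equal-area projection with standard parallels at ±37.5°. A cylindrical equal-area projection with standard parallel φ₀ has meridian scale h = cos φ / cos φ₀ and parallel scale k = cos φ₀ / cos φ (so areas are preserved, h·k = 1).
At 27.6°: h = 1.117, k = 0.8952; principal scales a = 1.117, b = 0.8952.
sin(ω/2) = (a − b)/(a + b) = 0.2218/2.012 = 0.1102, so ω = 2 arcsin(0.1102) ≈ 12.7°.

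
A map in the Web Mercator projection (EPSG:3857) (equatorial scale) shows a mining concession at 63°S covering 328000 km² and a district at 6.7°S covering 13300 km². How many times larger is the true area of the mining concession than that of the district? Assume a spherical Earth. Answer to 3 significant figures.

Since Mercator area scale is 1/cos²φ, the true area equals the apparent area multiplied by cos²φ.
True area of mining concession: 328000 × cos²(63°) = 328000 × 0.2061 = 67600 km².
True area of district: 13300 × cos²(6.7°) = 13300 × 0.9864 = 13120 km².
Ratio = 67600 / 13120 ≈ 5.15.

5.15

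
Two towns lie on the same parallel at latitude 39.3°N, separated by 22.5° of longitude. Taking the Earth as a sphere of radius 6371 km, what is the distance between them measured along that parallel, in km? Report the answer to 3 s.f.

Arc length along a parallel = R cos φ · Δλ (with Δλ in radians).
= 6371 × cos 39.3° × (22.5° × π/180) = 6371 × 0.7738 × 0.3927 ≈ 1940 km.

1940 km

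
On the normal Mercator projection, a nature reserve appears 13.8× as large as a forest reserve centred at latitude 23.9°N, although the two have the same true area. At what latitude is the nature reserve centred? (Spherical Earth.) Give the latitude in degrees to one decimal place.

Mercator areal scale is sec²φ, so apparent-area ratio = sec²φ₁ / sec²φ₂ = cos²φ₂ / cos²φ₁.
cos²φ₂ / cos²φ₁ = 13.8  ⇒  cos φ₁ = cos 23.9° / √13.8 = 0.9143/3.715 = 0.2461.
φ₁ = arccos(0.2461) ≈ 75.8°.

75.8°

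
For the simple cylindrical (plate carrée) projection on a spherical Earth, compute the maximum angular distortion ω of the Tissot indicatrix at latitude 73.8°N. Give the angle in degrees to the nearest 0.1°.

68.6°

In the plate carrée (x = Rλ, y = Rφ), meridians are true-scale (h = 1) and parallels are stretched by k = sec φ.
At 73.8°: h = 1.000, k = 3.584; principal scales a = 3.584, b = 1.000.
sin(ω/2) = (a − b)/(a + b) = 2.584/4.584 = 0.5637, so ω = 2 arcsin(0.5637) ≈ 68.6°.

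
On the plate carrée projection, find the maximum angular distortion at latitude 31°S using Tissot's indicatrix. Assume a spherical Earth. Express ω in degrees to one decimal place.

Plate carrée maps x = Rλ, y = Rφ. The meridian scale is h = 1 and the parallel scale is k = 1/cos φ = sec φ.
At 31°: h = 1.000, k = 1.167; principal scales a = 1.167, b = 1.000.
sin(ω/2) = (a − b)/(a + b) = 0.1666/2.167 = 0.07691, so ω = 2 arcsin(0.07691) ≈ 8.8°.

8.8°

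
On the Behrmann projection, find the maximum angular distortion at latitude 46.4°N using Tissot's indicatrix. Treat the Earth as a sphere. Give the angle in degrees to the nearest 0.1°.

25.9°

The Behrmann projection is cylindrical equal-area with φ₀ = 30°. Cylindrical equal-area (φ₀ = 30°): h = cos φ / cos 30° along meridians, k = cos 30° / cos φ along parallels; h·k = 1.
At 46.4°: h = 0.7963, k = 1.256; principal scales a = 1.256, b = 0.7963.
sin(ω/2) = (a − b)/(a + b) = 0.4595/2.052 = 0.2239, so ω = 2 arcsin(0.2239) ≈ 25.9°.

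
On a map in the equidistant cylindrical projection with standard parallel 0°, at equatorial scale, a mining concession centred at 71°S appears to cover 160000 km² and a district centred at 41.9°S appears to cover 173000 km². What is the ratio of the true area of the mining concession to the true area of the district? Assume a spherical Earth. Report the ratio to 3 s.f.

0.405

On the plate carrée, areal scale = h·k = 1 × sec φ, so true area = apparent × cos φ.
True area of mining concession: 160000 × cos(71°) = 160000 × 0.3256 = 52090 km².
True area of district: 173000 × cos(41.9°) = 173000 × 0.7443 = 128800 km².
Ratio = 52090 / 128800 ≈ 0.405.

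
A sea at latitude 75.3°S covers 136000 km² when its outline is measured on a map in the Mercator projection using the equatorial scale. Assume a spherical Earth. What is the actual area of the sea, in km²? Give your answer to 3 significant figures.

8760 km²

For Mercator, h = k = sec φ (a conformal cylindrical projection has a single point scale, 1/cos φ).
Areal scale = k² = sec²φ = 1/cos²(75.3°) = 1/0.2538² = 15.53.
True area = apparent / (areal scale) = 136000 / 15.53 ≈ 8760 km².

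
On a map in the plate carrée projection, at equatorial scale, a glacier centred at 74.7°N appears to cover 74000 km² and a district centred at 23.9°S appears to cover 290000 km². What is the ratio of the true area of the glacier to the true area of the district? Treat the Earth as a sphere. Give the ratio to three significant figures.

Plate carrée has h = 1 and k = sec φ, giving areal scale sec φ; true area = (apparent area) · cos φ.
True area of glacier: 74000 × cos(74.7°) = 74000 × 0.2639 = 19530 km².
True area of district: 290000 × cos(23.9°) = 290000 × 0.9143 = 265100 km².
Ratio = 19530 / 265100 ≈ 0.0736.

0.0736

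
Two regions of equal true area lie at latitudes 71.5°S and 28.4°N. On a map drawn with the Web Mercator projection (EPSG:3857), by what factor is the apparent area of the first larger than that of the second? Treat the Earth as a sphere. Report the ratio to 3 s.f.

Mercator is conformal with k = sec φ, so areal scale = k² = sec²φ.
At 71.5°: sec²(71.5°) = 1/0.3173² = 9.932.
At 28.4°: sec²(28.4°) = 1/0.8796² = 1.292.
Ratio = 9.932/1.292 = cos²(28.4°)/cos²(71.5°) ≈ 7.69.

7.69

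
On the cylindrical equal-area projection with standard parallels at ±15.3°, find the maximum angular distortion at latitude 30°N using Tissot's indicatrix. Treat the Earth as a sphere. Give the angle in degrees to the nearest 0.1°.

12.3°

For cylindrical equal-area with standard parallel φ₀, h = cos φ / cos φ₀ and k = cos φ₀ / cos φ, so h·k = 1.
At 30°: h = 0.8978, k = 1.114; principal scales a = 1.114, b = 0.8978.
sin(ω/2) = (a − b)/(a + b) = 0.2159/2.012 = 0.1073, so ω = 2 arcsin(0.1073) ≈ 12.3°.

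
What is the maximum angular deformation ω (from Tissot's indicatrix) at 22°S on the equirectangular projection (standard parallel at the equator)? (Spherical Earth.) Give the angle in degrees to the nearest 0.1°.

For the equirectangular projection with φ₀ = 0 (plate carrée), h = 1 along meridians and k = sec φ along parallels.
At 22°: h = 1.000, k = 1.079; principal scales a = 1.079, b = 1.000.
sin(ω/2) = (a − b)/(a + b) = 0.07853/2.079 = 0.03778, so ω = 2 arcsin(0.03778) ≈ 4.3°.

4.3°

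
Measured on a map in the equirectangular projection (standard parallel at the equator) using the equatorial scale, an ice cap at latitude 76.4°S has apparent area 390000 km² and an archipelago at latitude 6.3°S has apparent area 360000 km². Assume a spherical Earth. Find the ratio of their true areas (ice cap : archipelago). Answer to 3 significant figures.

0.256

Plate carrée has h = 1 and k = sec φ, giving areal scale sec φ; true area = (apparent area) · cos φ.
True area of ice cap: 390000 × cos(76.4°) = 390000 × 0.2351 = 91710 km².
True area of archipelago: 360000 × cos(6.3°) = 360000 × 0.9940 = 357800 km².
Ratio = 91710 / 357800 ≈ 0.256.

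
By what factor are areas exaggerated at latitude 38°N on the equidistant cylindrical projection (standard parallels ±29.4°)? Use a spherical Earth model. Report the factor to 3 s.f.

1.11

In the equirectangular projection with standard parallel φ₀ = 29.4° (x = Rλ cos φ₀, y = Rφ), meridians are true-scale (h = 1) and the parallel scale is k = cos φ₀ / cos φ.
Areal scale = h·k = 1 × cos φ₀ / cos φ; at 38°, h = 1.000, k = 1.106, so h·k = 1.106.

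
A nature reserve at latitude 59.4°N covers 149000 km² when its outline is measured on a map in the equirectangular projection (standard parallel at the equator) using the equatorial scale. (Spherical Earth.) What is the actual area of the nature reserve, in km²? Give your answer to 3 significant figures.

75800 km²

Plate carrée maps x = Rλ, y = Rφ. The meridian scale is h = 1 and the parallel scale is k = 1/cos φ = sec φ.
Areal scale = h·k = 1 × sec φ; at 59.4°, h = 1.000, k = 1.964, so h·k = 1.964.
True area = apparent / (areal scale) = 149000 / 1.964 ≈ 75800 km².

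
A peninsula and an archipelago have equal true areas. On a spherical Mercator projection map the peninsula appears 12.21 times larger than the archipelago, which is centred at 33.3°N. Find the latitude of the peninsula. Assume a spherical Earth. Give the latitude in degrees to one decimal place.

For equal true areas on Mercator, apparent areas scale as sec²φ, so the ratio is cos²φ₂ / cos²φ₁.
cos²φ₂ / cos²φ₁ = 12.21  ⇒  cos φ₁ = cos 33.3° / √12.21 = 0.8358/3.494 = 0.2392.
φ₁ = arccos(0.2392) ≈ 76.2°.

76.2°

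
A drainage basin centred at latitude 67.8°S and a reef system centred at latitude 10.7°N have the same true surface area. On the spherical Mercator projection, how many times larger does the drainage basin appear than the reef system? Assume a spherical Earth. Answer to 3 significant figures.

Mercator areal scale is sec²φ.
At 67.8°: sec²(67.8°) = 1/0.3778² = 7.005.
At 10.7°: sec²(10.7°) = 1/0.9826² = 1.036.
Ratio = 7.005/1.036 = cos²(10.7°)/cos²(67.8°) ≈ 6.76.

6.76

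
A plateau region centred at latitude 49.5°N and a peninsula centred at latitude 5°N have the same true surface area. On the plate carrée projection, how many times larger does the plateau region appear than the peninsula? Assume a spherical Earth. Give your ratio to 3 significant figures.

In the plate carrée (x = Rλ, y = Rφ), meridians are true-scale (h = 1) and parallels are stretched by k = sec φ.
Areal scale at 49.5°: h·k = 1.000 × 1.540 = 1.540.
Areal scale at 5°: h·k = 1.000 × 1.004 = 1.004.
Ratio = 1.540/1.004 ≈ 1.53.

1.53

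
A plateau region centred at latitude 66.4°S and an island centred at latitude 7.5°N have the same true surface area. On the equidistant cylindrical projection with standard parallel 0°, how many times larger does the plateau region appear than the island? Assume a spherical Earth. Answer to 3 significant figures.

2.48

Plate carrée maps x = Rλ, y = Rφ. The meridian scale is h = 1 and the parallel scale is k = 1/cos φ = sec φ.
Areal scale at 66.4°: h·k = 1.000 × 2.498 = 2.498.
Areal scale at 7.5°: h·k = 1.000 × 1.009 = 1.009.
Ratio = 2.498/1.009 ≈ 2.48.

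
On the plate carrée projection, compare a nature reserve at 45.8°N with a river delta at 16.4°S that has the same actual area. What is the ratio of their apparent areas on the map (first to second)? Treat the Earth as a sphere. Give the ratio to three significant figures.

1.38

Plate carrée maps x = Rλ, y = Rφ. The meridian scale is h = 1 and the parallel scale is k = 1/cos φ = sec φ.
Areal scale at 45.8°: h·k = 1.000 × 1.434 = 1.434.
Areal scale at 16.4°: h·k = 1.000 × 1.042 = 1.042.
Ratio = 1.434/1.042 ≈ 1.38.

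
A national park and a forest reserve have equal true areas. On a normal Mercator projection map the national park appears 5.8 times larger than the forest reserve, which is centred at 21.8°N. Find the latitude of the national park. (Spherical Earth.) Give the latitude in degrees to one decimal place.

For equal true areas on Mercator, apparent areas scale as sec²φ, so the ratio is cos²φ₂ / cos²φ₁.
cos²φ₂ / cos²φ₁ = 5.8  ⇒  cos φ₁ = cos 21.8° / √5.8 = 0.9285/2.408 = 0.3855.
φ₁ = arccos(0.3855) ≈ 67.3°.

67.3°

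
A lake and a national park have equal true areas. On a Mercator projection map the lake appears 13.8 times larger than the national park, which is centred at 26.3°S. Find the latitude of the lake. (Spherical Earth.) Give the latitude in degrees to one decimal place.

For equal true areas on Mercator, apparent areas scale as sec²φ, so the ratio is cos²φ₂ / cos²φ₁.
cos²φ₂ / cos²φ₁ = 13.8  ⇒  cos φ₁ = cos 26.3° / √13.8 = 0.8965/3.715 = 0.2413.
φ₁ = arccos(0.2413) ≈ 76.0°.

76.0°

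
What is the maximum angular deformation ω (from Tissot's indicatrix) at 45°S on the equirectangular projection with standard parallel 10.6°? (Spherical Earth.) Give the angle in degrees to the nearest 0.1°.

The equidistant cylindrical projection with φ₀ = 10.6° has h = 1 (meridians true) and k = cos φ₀ / cos φ along parallels.
At 45°: h = 1.000, k = 1.390; principal scales a = 1.390, b = 1.000.
sin(ω/2) = (a − b)/(a + b) = 0.3901/2.390 = 0.1632, so ω = 2 arcsin(0.1632) ≈ 18.8°.

18.8°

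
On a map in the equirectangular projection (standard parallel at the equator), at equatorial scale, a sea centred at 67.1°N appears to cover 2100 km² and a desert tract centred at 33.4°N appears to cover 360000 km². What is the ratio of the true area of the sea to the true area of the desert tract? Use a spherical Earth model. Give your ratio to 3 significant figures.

On the plate carrée, areal scale = h·k = 1 × sec φ, so true area = apparent × cos φ.
True area of sea: 2100 × cos(67.1°) = 2100 × 0.3891 = 817.2 km².
True area of desert tract: 360000 × cos(33.4°) = 360000 × 0.8348 = 300500 km².
Ratio = 817.2 / 300500 ≈ 0.00272.

0.00272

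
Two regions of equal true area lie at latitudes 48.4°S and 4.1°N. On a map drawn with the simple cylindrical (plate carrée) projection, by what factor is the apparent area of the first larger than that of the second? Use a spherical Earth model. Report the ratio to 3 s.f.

1.50

Plate carrée maps x = Rλ, y = Rφ. The meridian scale is h = 1 and the parallel scale is k = 1/cos φ = sec φ.
Areal scale at 48.4°: h·k = 1.000 × 1.506 = 1.506.
Areal scale at 4.1°: h·k = 1.000 × 1.003 = 1.003.
Ratio = 1.506/1.003 ≈ 1.50.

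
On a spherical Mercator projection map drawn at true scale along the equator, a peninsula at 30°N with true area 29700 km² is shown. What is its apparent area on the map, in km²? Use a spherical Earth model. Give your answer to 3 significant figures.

39600 km²

The Mercator projection is conformal; its linear scale factor is the same in every direction and equals sec φ = 1/cos φ.
Areal scale = k² = sec²φ = 1/cos²(30°) = 1/0.8660² = 1.333.
Apparent area = 29700 × 1.333 ≈ 39600 km².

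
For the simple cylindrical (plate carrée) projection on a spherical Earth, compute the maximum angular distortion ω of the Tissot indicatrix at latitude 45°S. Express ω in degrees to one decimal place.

Plate carrée maps x = Rλ, y = Rφ. The meridian scale is h = 1 and the parallel scale is k = 1/cos φ = sec φ.
At 45°: h = 1.000, k = 1.414; principal scales a = 1.414, b = 1.000.
sin(ω/2) = (a − b)/(a + b) = 0.4142/2.414 = 0.1716, so ω = 2 arcsin(0.1716) ≈ 19.8°.

19.8°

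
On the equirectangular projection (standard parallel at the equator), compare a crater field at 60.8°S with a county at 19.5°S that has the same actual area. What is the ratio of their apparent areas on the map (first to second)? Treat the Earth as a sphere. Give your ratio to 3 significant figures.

In the plate carrée (x = Rλ, y = Rφ), meridians are true-scale (h = 1) and parallels are stretched by k = sec φ.
Areal scale at 60.8°: h·k = 1.000 × 2.050 = 2.050.
Areal scale at 19.5°: h·k = 1.000 × 1.061 = 1.061.
Ratio = 2.050/1.061 ≈ 1.93.

1.93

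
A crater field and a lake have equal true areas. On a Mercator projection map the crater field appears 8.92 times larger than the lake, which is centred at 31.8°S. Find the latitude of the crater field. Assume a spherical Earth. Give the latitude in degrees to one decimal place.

For equal true areas on Mercator, apparent areas scale as sec²φ, so the ratio is cos²φ₂ / cos²φ₁.
cos²φ₂ / cos²φ₁ = 8.92  ⇒  cos φ₁ = cos 31.8° / √8.92 = 0.8499/2.987 = 0.2846.
φ₁ = arccos(0.2846) ≈ 73.5°.

73.5°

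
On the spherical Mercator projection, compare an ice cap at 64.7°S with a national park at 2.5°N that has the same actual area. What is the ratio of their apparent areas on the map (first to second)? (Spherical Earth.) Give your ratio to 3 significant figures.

5.46

Mercator is conformal with k = sec φ, so areal scale = k² = sec²φ.
At 64.7°: sec²(64.7°) = 1/0.4274² = 5.475.
At 2.5°: sec²(2.5°) = 1/0.9990² = 1.002.
Ratio = 5.475/1.002 = cos²(2.5°)/cos²(64.7°) ≈ 5.46.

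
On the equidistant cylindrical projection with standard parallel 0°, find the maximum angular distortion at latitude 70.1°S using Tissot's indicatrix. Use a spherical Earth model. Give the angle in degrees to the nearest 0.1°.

In the plate carrée (x = Rλ, y = Rφ), meridians are true-scale (h = 1) and parallels are stretched by k = sec φ.
At 70.1°: h = 1.000, k = 2.938; principal scales a = 2.938, b = 1.000.
sin(ω/2) = (a − b)/(a + b) = 1.938/3.938 = 0.4921, so ω = 2 arcsin(0.4921) ≈ 59.0°.

59.0°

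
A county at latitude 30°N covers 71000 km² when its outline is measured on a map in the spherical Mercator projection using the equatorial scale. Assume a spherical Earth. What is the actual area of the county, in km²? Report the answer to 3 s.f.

53200 km²

For Mercator, h = k = sec φ (a conformal cylindrical projection has a single point scale, 1/cos φ).
Areal scale = k² = sec²φ = 1/cos²(30°) = 1/0.8660² = 1.333.
True area = apparent / (areal scale) = 71000 / 1.333 ≈ 53200 km².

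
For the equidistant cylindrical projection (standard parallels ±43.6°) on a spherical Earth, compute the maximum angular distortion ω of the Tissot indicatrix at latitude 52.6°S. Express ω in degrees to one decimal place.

In the equirectangular projection with standard parallel φ₀ = 43.6° (x = Rλ cos φ₀, y = Rφ), meridians are true-scale (h = 1) and the parallel scale is k = cos φ₀ / cos φ.
At 52.6°: h = 1.000, k = 1.192; principal scales a = 1.192, b = 1.000.
sin(ω/2) = (a − b)/(a + b) = 0.1923/2.192 = 0.08771, so ω = 2 arcsin(0.08771) ≈ 10.1°.

10.1°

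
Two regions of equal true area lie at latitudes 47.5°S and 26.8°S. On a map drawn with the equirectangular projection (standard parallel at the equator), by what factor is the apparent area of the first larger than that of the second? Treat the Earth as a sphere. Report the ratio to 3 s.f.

1.32

For the equirectangular projection with φ₀ = 0 (plate carrée), h = 1 along meridians and k = sec φ along parallels.
Areal scale at 47.5°: h·k = 1.000 × 1.480 = 1.480.
Areal scale at 26.8°: h·k = 1.000 × 1.120 = 1.120.
Ratio = 1.480/1.120 ≈ 1.32.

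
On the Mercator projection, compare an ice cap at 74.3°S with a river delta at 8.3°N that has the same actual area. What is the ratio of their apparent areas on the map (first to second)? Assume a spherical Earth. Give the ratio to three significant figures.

13.4

Mercator is conformal with k = sec φ, so areal scale = k² = sec²φ.
At 74.3°: sec²(74.3°) = 1/0.2706² = 13.66.
At 8.3°: sec²(8.3°) = 1/0.9895² = 1.021.
Ratio = 13.66/1.021 = cos²(8.3°)/cos²(74.3°) ≈ 13.4.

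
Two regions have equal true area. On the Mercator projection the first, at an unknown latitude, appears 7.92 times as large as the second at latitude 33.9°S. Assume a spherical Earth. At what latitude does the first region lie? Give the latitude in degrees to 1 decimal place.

72.8°

On Mercator, (apparent₁)/(apparent₂) = sec²φ₁ / sec²φ₂ when true areas are equal.
cos²φ₂ / cos²φ₁ = 7.92  ⇒  cos φ₁ = cos 33.9° / √7.92 = 0.8300/2.814 = 0.2949.
φ₁ = arccos(0.2949) ≈ 72.8°.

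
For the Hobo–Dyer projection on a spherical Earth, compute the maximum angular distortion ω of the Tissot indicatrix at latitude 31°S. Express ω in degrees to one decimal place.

The Hobo–Dyer projection is cylindrical equal-area with φ₀ = 37.5°. Cylindrical equal-area (φ₀ = 37.5°): h = cos φ / cos 37.5° along meridians, k = cos 37.5° / cos φ along parallels; h·k = 1.
At 31°: h = 1.080, k = 0.9256; principal scales a = 1.080, b = 0.9256.
sin(ω/2) = (a − b)/(a + b) = 0.1549/2.006 = 0.07721, so ω = 2 arcsin(0.07721) ≈ 8.9°.

8.9°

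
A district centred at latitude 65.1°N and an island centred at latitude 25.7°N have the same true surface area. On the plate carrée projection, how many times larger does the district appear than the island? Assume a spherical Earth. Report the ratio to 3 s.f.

2.14

Plate carrée maps x = Rλ, y = Rφ. The meridian scale is h = 1 and the parallel scale is k = 1/cos φ = sec φ.
Areal scale at 65.1°: h·k = 1.000 × 2.375 = 2.375.
Areal scale at 25.7°: h·k = 1.000 × 1.110 = 1.110.
Ratio = 2.375/1.110 ≈ 2.14.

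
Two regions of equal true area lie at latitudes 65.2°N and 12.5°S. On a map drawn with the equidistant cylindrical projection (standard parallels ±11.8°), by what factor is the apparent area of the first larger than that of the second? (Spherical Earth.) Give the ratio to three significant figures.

With standard parallel φ₀ = 11.8°, the equirectangular projection gives x = Rλ cos φ₀, y = Rφ, so h = 1 and k = cos 11.8° / cos φ.
Areal scale at 65.2°: h·k = 1.000 × 2.334 = 2.334.
Areal scale at 12.5°: h·k = 1.000 × 1.003 = 1.003.
Ratio = 2.334/1.003 ≈ 2.33.

2.33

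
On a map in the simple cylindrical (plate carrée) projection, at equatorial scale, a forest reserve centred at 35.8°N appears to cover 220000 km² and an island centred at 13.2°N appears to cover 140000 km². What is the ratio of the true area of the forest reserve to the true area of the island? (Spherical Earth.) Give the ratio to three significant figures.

On the plate carrée, areal scale = h·k = 1 × sec φ, so true area = apparent × cos φ.
True area of forest reserve: 220000 × cos(35.8°) = 220000 × 0.8111 = 178400 km².
True area of island: 140000 × cos(13.2°) = 140000 × 0.9736 = 136300 km².
Ratio = 178400 / 136300 ≈ 1.31.

1.31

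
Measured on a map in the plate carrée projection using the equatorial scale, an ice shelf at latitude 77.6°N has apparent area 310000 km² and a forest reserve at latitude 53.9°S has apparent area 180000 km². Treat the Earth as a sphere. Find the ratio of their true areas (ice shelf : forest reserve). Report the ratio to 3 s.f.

0.628

On the plate carrée, areal scale = h·k = 1 × sec φ, so true area = apparent × cos φ.
True area of ice shelf: 310000 × cos(77.6°) = 310000 × 0.2147 = 66570 km².
True area of forest reserve: 180000 × cos(53.9°) = 180000 × 0.5892 = 106100 km².
Ratio = 66570 / 106100 ≈ 0.628.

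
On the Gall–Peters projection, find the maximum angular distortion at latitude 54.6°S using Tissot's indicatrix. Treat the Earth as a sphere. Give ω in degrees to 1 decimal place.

22.7°

Gall–Peters is a cylindrical equal-area projection with standard parallels at ±45°. For cylindrical equal-area with standard parallel φ₀, h = cos φ / cos φ₀ and k = cos φ₀ / cos φ, so h·k = 1.
At 54.6°: h = 0.8192, k = 1.221; principal scales a = 1.221, b = 0.8192.
sin(ω/2) = (a − b)/(a + b) = 0.4014/2.040 = 0.1968, so ω = 2 arcsin(0.1968) ≈ 22.7°.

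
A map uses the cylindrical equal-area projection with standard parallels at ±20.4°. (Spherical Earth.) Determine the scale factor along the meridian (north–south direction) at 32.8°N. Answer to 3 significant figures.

Cylindrical equal-area (φ₀ = 20.4°): h = cos φ / cos 20.4° along meridians, k = cos 20.4° / cos φ along parallels; h·k = 1.
h = cos 32.8° / cos 20.4° = 0.8406/0.9373 = 0.8968.

0.897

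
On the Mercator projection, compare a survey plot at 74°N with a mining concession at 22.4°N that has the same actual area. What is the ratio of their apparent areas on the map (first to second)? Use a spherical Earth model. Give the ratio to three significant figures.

11.3

Mercator areal scale is sec²φ.
At 74°: sec²(74°) = 1/0.2756² = 13.16.
At 22.4°: sec²(22.4°) = 1/0.9245² = 1.170.
Ratio = 13.16/1.170 = cos²(22.4°)/cos²(74°) ≈ 11.3.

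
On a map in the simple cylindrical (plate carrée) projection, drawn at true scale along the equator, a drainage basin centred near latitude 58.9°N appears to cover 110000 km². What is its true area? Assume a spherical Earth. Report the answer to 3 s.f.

For the equirectangular projection with φ₀ = 0 (plate carrée), h = 1 along meridians and k = sec φ along parallels.
Areal scale = h·k = 1 × sec φ; at 58.9°, h = 1.000, k = 1.936, so h·k = 1.936.
True area = apparent / (areal scale) = 110000 / 1.936 ≈ 56800 km².

56800 km²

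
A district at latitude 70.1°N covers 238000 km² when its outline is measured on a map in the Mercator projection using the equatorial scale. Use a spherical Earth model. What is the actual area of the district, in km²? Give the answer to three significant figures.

27600 km²

Mercator is conformal, so the point scale is isotropic: h = k = sec φ = 1/cos φ.
Areal scale = k² = sec²φ = 1/cos²(70.1°) = 1/0.3404² = 8.631.
True area = apparent / (areal scale) = 238000 / 8.631 ≈ 27600 km².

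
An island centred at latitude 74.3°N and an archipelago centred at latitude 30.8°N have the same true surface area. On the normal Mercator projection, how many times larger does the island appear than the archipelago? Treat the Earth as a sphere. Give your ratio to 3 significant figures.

Mercator is conformal with k = sec φ, so areal scale = k² = sec²φ.
At 74.3°: sec²(74.3°) = 1/0.2706² = 13.66.
At 30.8°: sec²(30.8°) = 1/0.8590² = 1.355.
Ratio = 13.66/1.355 = cos²(30.8°)/cos²(74.3°) ≈ 10.1.

10.1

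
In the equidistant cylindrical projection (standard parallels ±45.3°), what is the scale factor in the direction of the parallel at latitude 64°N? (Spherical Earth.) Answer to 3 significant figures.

1.60

With standard parallel φ₀ = 45.3°, the equirectangular projection gives x = Rλ cos φ₀, y = Rφ, so h = 1 and k = cos 45.3° / cos φ.
k = cos 45.3° / cos 64° = 0.7034/0.4384 = 1.605.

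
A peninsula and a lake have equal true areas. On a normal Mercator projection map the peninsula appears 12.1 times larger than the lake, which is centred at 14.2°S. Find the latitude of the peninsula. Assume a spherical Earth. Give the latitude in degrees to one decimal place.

73.8°

On Mercator, (apparent₁)/(apparent₂) = sec²φ₁ / sec²φ₂ when true areas are equal.
cos²φ₂ / cos²φ₁ = 12.1  ⇒  cos φ₁ = cos 14.2° / √12.1 = 0.9694/3.479 = 0.2787.
φ₁ = arccos(0.2787) ≈ 73.8°.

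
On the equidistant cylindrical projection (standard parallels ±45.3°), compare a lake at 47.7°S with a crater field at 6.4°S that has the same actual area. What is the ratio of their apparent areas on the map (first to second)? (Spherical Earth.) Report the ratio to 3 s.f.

1.48

In the equirectangular projection with standard parallel φ₀ = 45.3° (x = Rλ cos φ₀, y = Rφ), meridians are true-scale (h = 1) and the parallel scale is k = cos φ₀ / cos φ.
Areal scale at 47.7°: h·k = 1.000 × 1.045 = 1.045.
Areal scale at 6.4°: h·k = 1.000 × 0.7078 = 0.7078.
Ratio = 1.045/0.7078 ≈ 1.48.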